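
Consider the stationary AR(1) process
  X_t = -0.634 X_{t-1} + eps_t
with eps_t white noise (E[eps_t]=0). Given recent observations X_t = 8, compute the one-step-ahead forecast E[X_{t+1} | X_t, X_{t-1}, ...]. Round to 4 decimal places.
E[X_{t+1} \mid \mathcal F_t] = -5.0720

For an AR(p) model X_t = c + sum_i phi_i X_{t-i} + eps_t, the
one-step-ahead conditional mean is
  E[X_{t+1} | X_t, ...] = c + sum_i phi_i X_{t+1-i}.
Substitute known values:
  E[X_{t+1} | ...] = (-0.634) * (8)
                   = -5.0720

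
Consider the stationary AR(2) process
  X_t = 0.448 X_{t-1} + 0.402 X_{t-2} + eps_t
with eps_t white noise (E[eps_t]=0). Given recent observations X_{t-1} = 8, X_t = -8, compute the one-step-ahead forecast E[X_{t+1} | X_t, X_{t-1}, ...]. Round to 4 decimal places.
E[X_{t+1} \mid \mathcal F_t] = -0.3680

For an AR(p) model X_t = c + sum_i phi_i X_{t-i} + eps_t, the
one-step-ahead conditional mean is
  E[X_{t+1} | X_t, ...] = c + sum_i phi_i X_{t+1-i}.
Substitute known values:
  E[X_{t+1} | ...] = (0.448) * (-8) + (0.402) * (8)
                   = -0.3680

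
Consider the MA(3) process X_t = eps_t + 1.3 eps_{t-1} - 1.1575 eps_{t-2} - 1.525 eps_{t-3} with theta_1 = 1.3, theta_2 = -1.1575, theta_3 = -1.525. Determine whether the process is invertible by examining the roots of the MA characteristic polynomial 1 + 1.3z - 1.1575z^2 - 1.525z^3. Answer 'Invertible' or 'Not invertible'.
\text{Not invertible}

The MA(q) characteristic polynomial is P(z) = 1 + 1.3z - 1.1575z^2 - 1.525z^3.
Invertibility requires all roots to lie outside the unit circle, i.e. |z| > 1 for every root.
Degree 3: look for a simple real root z0 first, then factor out (1 - z/z0) and solve the remaining quadratic.
Testing z0 = -0.8: P(-0.8) = 1 + (1.3)(-0.8) + (-1.1575)(-0.8)^2 + (-1.525)(-0.8)^3
  = 1 + (-1.04) + (-0.7408) + (0.7808) = 0.  So z_0 = -0.8 is a root, |z_0| = 0.8.
Divide out the factor (1 + 1.25 z) = (1 - z/z0) (since 1/z0 = -1.25):
  P(z) = (1 + 1.25 z)(1 + (0.05) z + (-1.22) z^2)
  [check: z-coef 0.05 - (-1.25) = 1.3; z^2-coef -1.22 - (-1.25)(0.05) = -1.1575; z^3-coef -(-1.25)(-1.22) = -1.525.]
Remaining roots from the quadratic factor 1 + (0.05) z + (-1.22) z^2:
  Set 1 + (0.05) z + (-1.22) z^2 = 0, i.e. a z^2 + b z + c = 0 with a = -1.22, b = 0.05, c = 1.
  Discriminant D = b^2 - 4ac = (0.05)^2 - 4*(-1.22)*1 = 0.0025 - (-4.88) = 4.8825.
  D >= 0, so the roots are real: z = (-b +/- sqrt(D)) / (2a) = (-0.05 +/- 2.209638) / (-2.44).
    z_1 = (-0.05 + 2.209638) / (-2.44) = -0.8851,   |z_1| = 0.8851.
    z_2 = (-0.05 - 2.209638) / (-2.44) = 0.9261,   |z_2| = 0.9261.
Moduli of all roots: 0.8000, 0.8851, 0.9261.
All moduli strictly greater than 1? No.
Verdict: Not invertible.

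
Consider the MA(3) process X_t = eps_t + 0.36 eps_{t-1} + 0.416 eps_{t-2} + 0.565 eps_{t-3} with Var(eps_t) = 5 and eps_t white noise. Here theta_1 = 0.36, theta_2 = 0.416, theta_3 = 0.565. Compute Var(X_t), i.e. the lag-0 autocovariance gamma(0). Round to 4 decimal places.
\gamma(0) = 8.1094

For an MA(q) process X_t = eps_t + sum_i theta_i eps_{t-i} with
Var(eps_t) = sigma^2, the variance is
  gamma(0) = sigma^2 * (1 + sum_i theta_i^2).
  sum_i theta_i^2 = (0.36)^2 + (0.416)^2 + (0.565)^2 = 0.1296 + 0.173056 + 0.319225 = 0.621881.
  gamma(0) = 5 * (1 + 0.621881) = 5 * 1.621881 = 8.109405, which rounds to 8.1094.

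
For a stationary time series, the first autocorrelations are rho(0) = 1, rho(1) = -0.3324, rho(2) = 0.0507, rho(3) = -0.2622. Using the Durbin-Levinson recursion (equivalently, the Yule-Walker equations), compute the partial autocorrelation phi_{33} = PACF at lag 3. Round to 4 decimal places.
\phi_{33} = -0.3010

The PACF at lag k is phi_{kk}, the last component of the solution
to the Yule-Walker system G_k phi = r_k where
  (G_k)_{ij} = rho(|i - j|), (r_k)_i = rho(i), i,j = 1..k.
Equivalently, Durbin-Levinson gives phi_{kk} iteratively:
  phi_{11} = rho(1)
  phi_{kk} = [rho(k) - sum_{j=1..k-1} phi_{k-1,j} rho(k-j)]
            / [1 - sum_{j=1..k-1} phi_{k-1,j} rho(j)],
  phi_{k,j} = phi_{k-1,j} - phi_{kk} phi_{k-1,k-j},  j = 1..k-1.
Step k = 1:
  phi_11 = rho(1) = -0.3324.
Step k = 2:
  phi_22 = [rho(2) - phi_11 rho(1)] / [1 - phi_11 rho(1)] = [0.0507 - (-0.3324)(-0.3324)] / [1 - (-0.3324)(-0.3324)]
         = -0.05978976 / 0.88951024 = -0.067216.
  Update: phi_21 = phi_11 - phi_22 phi_11 = -0.3324 - (-0.067216)(-0.3324) = -0.354743.
Step k = 3:
  phi_33 = [rho(3) - phi_21 rho(2) - phi_22 rho(1)] / [1 - phi_21 rho(1) - phi_22 rho(2)]
    numerator   = -0.2622 - (-0.354743)(0.0507) - (-0.067216)(-0.3324) = -0.2665573
    denominator = 1 - (-0.354743)(-0.3324) - (-0.067216)(0.0507) = 0.88549138
  phi_33 = -0.2665573 / 0.88549138 = -0.301.
Therefore phi_{33} = -0.3010.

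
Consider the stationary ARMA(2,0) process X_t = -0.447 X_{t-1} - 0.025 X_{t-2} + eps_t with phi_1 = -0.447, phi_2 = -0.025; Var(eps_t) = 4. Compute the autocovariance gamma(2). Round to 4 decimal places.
\gamma(2) = 0.8399

Multiply the model equation by X_{t-k} and take expectations. With theta_0 = psi_0 = 1 and psi_j the MA(infinity) weights, this gives
  gamma(k) - sum_i phi_i gamma(k-i) = c_k,
  c_k = sigma^2 * sum_{j=k..q} theta_j psi_{j-k}   (c_k = 0 for k > q),
using gamma(-m) = gamma(m).
Pure AR (q = 0): c_0 = sigma^2 = 4, c_k = 0 for k >= 1.
Equations for k = 0, 1, 2 (AR order 2, c_2 = 0):
  (E0) gamma(0) = phi_1 gamma(1) + phi_2 gamma(2) + c_0
  (E1) gamma(1) = phi_1 gamma(0) + phi_2 gamma(1) + c_1
  (E2) gamma(2) = phi_1 gamma(1) + phi_2 gamma(0)
From (E1): gamma(1) = A gamma(0) + B with
  A = phi_1 / (1 - phi_2) = -0.447 / 1.025 = -0.436098,   B = c_1 / (1 - phi_2) = 0 / 1.025 = 0.
Insert (E2) into (E0): gamma(0) (1 - phi_2^2) = phi_1 (1 + phi_2) gamma(1) + c_0.
  phi_1 (1 + phi_2) = (-0.447)(0.975) = -0.435825,   1 - phi_2^2 = 0.999375.
Replace gamma(1) by A gamma(0) + B and collect gamma(0):
  gamma(0) [0.999375 - (-0.435825)(-0.436098)] = c_0 = 4
  gamma(0) * 0.809313 = 4
  gamma(0) = 4 / 0.809313 = 4.942465.
  gamma(1) = A gamma(0) = (-0.436098)(4.942465) = -2.155397.
  gamma(2) = phi_1 gamma(1) + phi_2 gamma(0) = (-0.447)(-2.155397) + (-0.025)(4.942465) = 0.839901.
Therefore gamma(2) = 0.8399 (to 4 decimal places).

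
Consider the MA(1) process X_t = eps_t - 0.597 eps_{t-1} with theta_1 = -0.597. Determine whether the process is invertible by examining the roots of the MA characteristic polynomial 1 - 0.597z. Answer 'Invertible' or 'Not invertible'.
\text{Invertible}

The MA(q) characteristic polynomial is P(z) = 1 - 0.597z.
Invertibility requires all roots to lie outside the unit circle, i.e. |z| > 1 for every root.
This is linear in z: 1 + (-0.597) z = 0  =>  z = -1/(-0.597) = 1.675042,  |z| = 1.675042.
Moduli of all roots: 1.6750.
All moduli strictly greater than 1? Yes.
Verdict: Invertible.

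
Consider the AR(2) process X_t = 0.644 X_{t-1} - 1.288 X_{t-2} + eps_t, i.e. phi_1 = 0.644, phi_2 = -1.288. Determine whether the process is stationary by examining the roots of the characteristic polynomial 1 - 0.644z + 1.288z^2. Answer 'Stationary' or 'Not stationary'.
\text{Not stationary}

The AR(p) characteristic polynomial is P(z) = 1 - 0.644z + 1.288z^2.
Stationarity requires all roots to lie outside the unit circle, i.e. |z| > 1 for every root.
Set 1 + (-0.644) z + (1.288) z^2 = 0, i.e. a z^2 + b z + c = 0 with a = 1.288, b = -0.644, c = 1.
Discriminant D = b^2 - 4ac = (-0.644)^2 - 4*(1.288)*1 = 0.414736 - (5.152) = -4.737264.
D < 0, so the roots are the complex-conjugate pair z = (-b +/- i sqrt(-D)) / (2a) = 0.25 +/- 0.8449i.
For a conjugate pair |z|^2 = z * conj(z) = (product of roots) = c/a = 1/(1.288) = 0.776398, so |z| = sqrt(0.776398) = 0.8811 for both roots.
Moduli of all roots: 0.8811, 0.8811.
All moduli strictly greater than 1? No.
Verdict: Not stationary.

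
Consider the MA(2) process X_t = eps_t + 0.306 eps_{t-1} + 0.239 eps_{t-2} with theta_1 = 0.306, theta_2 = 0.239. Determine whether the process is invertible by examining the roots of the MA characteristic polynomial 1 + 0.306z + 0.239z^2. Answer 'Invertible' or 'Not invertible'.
\text{Invertible}

The MA(q) characteristic polynomial is P(z) = 1 + 0.306z + 0.239z^2.
Invertibility requires all roots to lie outside the unit circle, i.e. |z| > 1 for every root.
Set 1 + (0.306) z + (0.239) z^2 = 0, i.e. a z^2 + b z + c = 0 with a = 0.239, b = 0.306, c = 1.
Discriminant D = b^2 - 4ac = (0.306)^2 - 4*(0.239)*1 = 0.093636 - (0.956) = -0.862364.
D < 0, so the roots are the complex-conjugate pair z = (-b +/- i sqrt(-D)) / (2a) = -0.6402 +/- 1.9428i.
For a conjugate pair |z|^2 = z * conj(z) = (product of roots) = c/a = 1/(0.239) = 4.1841, so |z| = sqrt(4.1841) = 2.0455 for both roots.
Moduli of all roots: 2.0455, 2.0455.
All moduli strictly greater than 1? Yes.
Verdict: Invertible.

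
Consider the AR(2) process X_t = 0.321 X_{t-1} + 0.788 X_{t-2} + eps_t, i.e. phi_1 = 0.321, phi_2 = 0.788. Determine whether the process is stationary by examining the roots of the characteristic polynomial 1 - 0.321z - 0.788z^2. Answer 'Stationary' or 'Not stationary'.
\text{Not stationary}

The AR(p) characteristic polynomial is P(z) = 1 - 0.321z - 0.788z^2.
Stationarity requires all roots to lie outside the unit circle, i.e. |z| > 1 for every root.
Set 1 + (-0.321) z + (-0.788) z^2 = 0, i.e. a z^2 + b z + c = 0 with a = -0.788, b = -0.321, c = 1.
Discriminant D = b^2 - 4ac = (-0.321)^2 - 4*(-0.788)*1 = 0.103041 - (-3.152) = 3.255041.
D >= 0, so the roots are real: z = (-b +/- sqrt(D)) / (2a) = (0.321 +/- 1.804173) / (-1.576).
  z_1 = (0.321 + 1.804173) / (-1.576) = -1.3485,   |z_1| = 1.3485.
  z_2 = (0.321 - 1.804173) / (-1.576) = 0.9411,   |z_2| = 0.9411.
Moduli of all roots: 1.3485, 0.9411.
All moduli strictly greater than 1? No.
Verdict: Not stationary.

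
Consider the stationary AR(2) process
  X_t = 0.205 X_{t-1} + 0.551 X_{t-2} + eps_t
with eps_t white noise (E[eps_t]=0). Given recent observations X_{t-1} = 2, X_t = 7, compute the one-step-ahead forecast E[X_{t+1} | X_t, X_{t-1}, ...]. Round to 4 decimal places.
E[X_{t+1} \mid \mathcal F_t] = 2.5370

For an AR(p) model X_t = c + sum_i phi_i X_{t-i} + eps_t, the
one-step-ahead conditional mean is
  E[X_{t+1} | X_t, ...] = c + sum_i phi_i X_{t+1-i}.
Substitute known values:
  E[X_{t+1} | ...] = (0.205) * (7) + (0.551) * (2)
                   = 2.5370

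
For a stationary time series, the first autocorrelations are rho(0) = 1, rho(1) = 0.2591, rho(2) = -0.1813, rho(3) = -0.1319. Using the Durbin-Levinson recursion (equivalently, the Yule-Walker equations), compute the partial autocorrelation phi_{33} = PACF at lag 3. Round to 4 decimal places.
\phi_{33} = -0.0039

The PACF at lag k is phi_{kk}, the last component of the solution
to the Yule-Walker system G_k phi = r_k where
  (G_k)_{ij} = rho(|i - j|), (r_k)_i = rho(i), i,j = 1..k.
Equivalently, Durbin-Levinson gives phi_{kk} iteratively:
  phi_{11} = rho(1)
  phi_{kk} = [rho(k) - sum_{j=1..k-1} phi_{k-1,j} rho(k-j)]
            / [1 - sum_{j=1..k-1} phi_{k-1,j} rho(j)],
  phi_{k,j} = phi_{k-1,j} - phi_{kk} phi_{k-1,k-j},  j = 1..k-1.
Step k = 1:
  phi_11 = rho(1) = 0.2591.
Step k = 2:
  phi_22 = [rho(2) - phi_11 rho(1)] / [1 - phi_11 rho(1)] = [-0.1813 - (0.2591)(0.2591)] / [1 - (0.2591)(0.2591)]
         = -0.24843281 / 0.93286719 = -0.266311.
  Update: phi_21 = phi_11 - phi_22 phi_11 = 0.2591 - (-0.266311)(0.2591) = 0.328101.
Step k = 3:
  phi_33 = [rho(3) - phi_21 rho(2) - phi_22 rho(1)] / [1 - phi_21 rho(1) - phi_22 rho(2)]
    numerator   = -0.1319 - (0.328101)(-0.1813) - (-0.266311)(0.2591) = -0.00341407
    denominator = 1 - (0.328101)(0.2591) - (-0.266311)(-0.1813) = 0.8667068
  phi_33 = -0.00341407 / 0.8667068 = -0.0039.
Therefore phi_{33} = -0.0039.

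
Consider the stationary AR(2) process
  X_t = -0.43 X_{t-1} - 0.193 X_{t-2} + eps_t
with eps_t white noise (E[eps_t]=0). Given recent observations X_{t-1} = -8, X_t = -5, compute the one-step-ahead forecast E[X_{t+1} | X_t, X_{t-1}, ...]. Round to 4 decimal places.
E[X_{t+1} \mid \mathcal F_t] = 3.6940

For an AR(p) model X_t = c + sum_i phi_i X_{t-i} + eps_t, the
one-step-ahead conditional mean is
  E[X_{t+1} | X_t, ...] = c + sum_i phi_i X_{t+1-i}.
Substitute known values:
  E[X_{t+1} | ...] = (-0.43) * (-5) + (-0.193) * (-8)
                   = 3.6940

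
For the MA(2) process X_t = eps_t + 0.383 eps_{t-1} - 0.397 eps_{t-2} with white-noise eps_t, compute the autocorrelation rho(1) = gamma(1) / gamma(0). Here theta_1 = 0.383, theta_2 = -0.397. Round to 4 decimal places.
\rho(1) = 0.1771

For an MA(q) process with theta_0 = 1, the autocovariance is
  gamma(k) = sigma^2 * sum_{i=0..q-k} theta_i * theta_{i+k},
and rho(k) = gamma(k) / gamma(0). Sigma^2 cancels.
  numerator   = (1)*(0.383) + (0.383)*(-0.397) = 0.230949.
  denominator = (1)^2 + (0.383)^2 + (-0.397)^2 = 1.304298.
  rho(1) = 0.230949 / 1.304298 = 0.1771.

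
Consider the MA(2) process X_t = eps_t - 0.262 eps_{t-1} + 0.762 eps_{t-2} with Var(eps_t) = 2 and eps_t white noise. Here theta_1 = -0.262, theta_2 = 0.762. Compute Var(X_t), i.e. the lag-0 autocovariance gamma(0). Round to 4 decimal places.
\gamma(0) = 3.2986

For an MA(q) process X_t = eps_t + sum_i theta_i eps_{t-i} with
Var(eps_t) = sigma^2, the variance is
  gamma(0) = sigma^2 * (1 + sum_i theta_i^2).
  sum_i theta_i^2 = (-0.262)^2 + (0.762)^2 = 0.068644 + 0.580644 = 0.649288.
  gamma(0) = 2 * (1 + 0.649288) = 2 * 1.649288 = 3.298576, which rounds to 3.2986.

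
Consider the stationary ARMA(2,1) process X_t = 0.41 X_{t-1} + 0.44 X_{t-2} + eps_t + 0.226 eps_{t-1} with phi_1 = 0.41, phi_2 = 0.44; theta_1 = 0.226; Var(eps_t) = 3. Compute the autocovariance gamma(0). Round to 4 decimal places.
\gamma(0) = 11.0814

Multiply the model equation by X_{t-k} and take expectations. With theta_0 = psi_0 = 1 and psi_j the MA(infinity) weights, this gives
  gamma(k) - sum_i phi_i gamma(k-i) = c_k,
  c_k = sigma^2 * sum_{j=k..q} theta_j psi_{j-k}   (c_k = 0 for k > q),
using gamma(-m) = gamma(m).
psi-weights needed (psi_j = theta_j + sum_i phi_i psi_{j-i}):
  psi_1 = theta_1 + phi_1 = 0.226 + (0.41) = 0.636
Right-hand sides:
  c_0 = sigma^2 (1 + theta_1 psi_1) = 3 * (1 + (0.226)(0.636)) = 3 * 1.143736 = 3.431208
  c_1 = sigma^2 theta_1 = 3 * (0.226) = 0.678
  c_2 = 0
Equations for k = 0, 1, 2 (AR order 2, c_2 = 0):
  (E0) gamma(0) = phi_1 gamma(1) + phi_2 gamma(2) + c_0
  (E1) gamma(1) = phi_1 gamma(0) + phi_2 gamma(1) + c_1
  (E2) gamma(2) = phi_1 gamma(1) + phi_2 gamma(0)
From (E1): gamma(1) = A gamma(0) + B with
  A = phi_1 / (1 - phi_2) = 0.41 / 0.56 = 0.732143,   B = c_1 / (1 - phi_2) = 0.678 / 0.56 = 1.210714.
Insert (E2) into (E0): gamma(0) (1 - phi_2^2) = phi_1 (1 + phi_2) gamma(1) + c_0.
  phi_1 (1 + phi_2) = (0.41)(1.44) = 0.5904,   1 - phi_2^2 = 0.8064.
Replace gamma(1) by A gamma(0) + B and collect gamma(0):
  gamma(0) [0.8064 - (0.5904)(0.732143)] = (0.5904)(1.210714) + 3.431208
  gamma(0) * 0.374143 = 4.146014
  gamma(0) = 4.146014 / 0.374143 = 11.081365.
Therefore gamma(0) = 11.0814 (to 4 decimal places).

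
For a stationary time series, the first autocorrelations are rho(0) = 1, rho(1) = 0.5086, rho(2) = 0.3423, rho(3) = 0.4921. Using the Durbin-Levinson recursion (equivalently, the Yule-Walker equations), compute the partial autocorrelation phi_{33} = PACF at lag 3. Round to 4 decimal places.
\phi_{33} = 0.3829

The PACF at lag k is phi_{kk}, the last component of the solution
to the Yule-Walker system G_k phi = r_k where
  (G_k)_{ij} = rho(|i - j|), (r_k)_i = rho(i), i,j = 1..k.
Equivalently, Durbin-Levinson gives phi_{kk} iteratively:
  phi_{11} = rho(1)
  phi_{kk} = [rho(k) - sum_{j=1..k-1} phi_{k-1,j} rho(k-j)]
            / [1 - sum_{j=1..k-1} phi_{k-1,j} rho(j)],
  phi_{k,j} = phi_{k-1,j} - phi_{kk} phi_{k-1,k-j},  j = 1..k-1.
Step k = 1:
  phi_11 = rho(1) = 0.5086.
Step k = 2:
  phi_22 = [rho(2) - phi_11 rho(1)] / [1 - phi_11 rho(1)] = [0.3423 - (0.5086)(0.5086)] / [1 - (0.5086)(0.5086)]
         = 0.08362604 / 0.74132604 = 0.112806.
  Update: phi_21 = phi_11 - phi_22 phi_11 = 0.5086 - (0.112806)(0.5086) = 0.451227.
Step k = 3:
  phi_33 = [rho(3) - phi_21 rho(2) - phi_22 rho(1)] / [1 - phi_21 rho(1) - phi_22 rho(2)]
    numerator   = 0.4921 - (0.451227)(0.3423) - (0.112806)(0.5086) = 0.2802719
    denominator = 1 - (0.451227)(0.5086) - (0.112806)(0.3423) = 0.73189252
  phi_33 = 0.2802719 / 0.73189252 = 0.3829.
Therefore phi_{33} = 0.3829.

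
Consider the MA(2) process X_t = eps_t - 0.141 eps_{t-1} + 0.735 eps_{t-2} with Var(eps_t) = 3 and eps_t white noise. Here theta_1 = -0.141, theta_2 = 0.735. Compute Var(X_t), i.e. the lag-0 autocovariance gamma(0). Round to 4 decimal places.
\gamma(0) = 4.6803

For an MA(q) process X_t = eps_t + sum_i theta_i eps_{t-i} with
Var(eps_t) = sigma^2, the variance is
  gamma(0) = sigma^2 * (1 + sum_i theta_i^2).
  sum_i theta_i^2 = (-0.141)^2 + (0.735)^2 = 0.019881 + 0.540225 = 0.560106.
  gamma(0) = 3 * (1 + 0.560106) = 3 * 1.560106 = 4.680318, which rounds to 4.6803.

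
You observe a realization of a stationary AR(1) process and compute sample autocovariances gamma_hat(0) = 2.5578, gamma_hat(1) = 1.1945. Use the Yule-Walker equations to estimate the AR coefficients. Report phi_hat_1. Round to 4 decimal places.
\hat\phi_{1} = 0.4670

The Yule-Walker equations for an AR(p) process read, in matrix form,
  Gamma_p phi = r_p,   with   (Gamma_p)_{ij} = gamma(|i - j|),
                       (r_p)_i = gamma(i),   i,j = 1..p.
Substitute the sample gammas (Toeplitz matrix and right-hand side of size 1):
  Gamma_p = [[2.5578]]
  r_p     = [1.1945]
With p = 1 this is the single equation gamma(0) phi_1 = gamma(1):
  phi_hat_1 = gamma(1) / gamma(0) = 1.1945 / 2.5578 = 0.4670.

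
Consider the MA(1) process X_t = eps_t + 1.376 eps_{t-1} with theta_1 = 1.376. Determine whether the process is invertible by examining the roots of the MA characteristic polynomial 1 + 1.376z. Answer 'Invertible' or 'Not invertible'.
\text{Not invertible}

The MA(q) characteristic polynomial is P(z) = 1 + 1.376z.
Invertibility requires all roots to lie outside the unit circle, i.e. |z| > 1 for every root.
This is linear in z: 1 + (1.376) z = 0  =>  z = -1/(1.376) = -0.726744,  |z| = 0.726744.
Moduli of all roots: 0.7267.
All moduli strictly greater than 1? No.
Verdict: Not invertible.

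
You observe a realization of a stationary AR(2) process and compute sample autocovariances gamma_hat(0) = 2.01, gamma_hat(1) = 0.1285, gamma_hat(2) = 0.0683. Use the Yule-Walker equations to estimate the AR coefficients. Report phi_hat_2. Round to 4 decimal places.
\hat\phi_{2} = 0.0300

The Yule-Walker equations for an AR(p) process read, in matrix form,
  Gamma_p phi = r_p,   with   (Gamma_p)_{ij} = gamma(|i - j|),
                       (r_p)_i = gamma(i),   i,j = 1..p.
Substitute the sample gammas (Toeplitz matrix and right-hand side of size 2):
  Gamma_p = [[2.01, 0.1285], [0.1285, 2.01]]
  r_p     = [0.1285, 0.0683]
Written out:
  2.01 phi_1 + 0.1285 phi_2 = 0.1285
  0.1285 phi_1 + 2.01 phi_2 = 0.0683
Solve by Cramer's rule:
  det = gamma(0)^2 - gamma(1)^2 = (2.01)^2 - (0.1285)^2 = 4.0401 - 0.01651225 = 4.02358775
  phi_hat_1 = [gamma(1) gamma(0) - gamma(1) gamma(2)] / det = [(0.1285)(2.01) - (0.1285)(0.0683)] / 4.02358775 = 0.24950845 / 4.02358775 = 0.062
  phi_hat_2 = [gamma(0) gamma(2) - gamma(1)^2] / det = [(2.01)(0.0683) - (0.1285)^2] / 4.02358775 = 0.12077075 / 4.02358775 = 0.03
So phi_hat = [0.0620, 0.0300].
Therefore phi_hat_2 = 0.0300.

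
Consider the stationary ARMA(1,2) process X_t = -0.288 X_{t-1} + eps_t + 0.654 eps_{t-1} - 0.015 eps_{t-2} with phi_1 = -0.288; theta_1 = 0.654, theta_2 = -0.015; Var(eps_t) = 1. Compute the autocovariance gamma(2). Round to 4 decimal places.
\gamma(2) = -0.1064

Multiply the model equation by X_{t-k} and take expectations. With theta_0 = psi_0 = 1 and psi_j the MA(infinity) weights, this gives
  gamma(k) - sum_i phi_i gamma(k-i) = c_k,
  c_k = sigma^2 * sum_{j=k..q} theta_j psi_{j-k}   (c_k = 0 for k > q),
using gamma(-m) = gamma(m).
psi-weights needed (psi_j = theta_j + sum_i phi_i psi_{j-i}):
  psi_1 = theta_1 + phi_1 = 0.654 + (-0.288) = 0.366
  psi_2 = theta_2 + phi_1 psi_1 = -0.015 + (-0.288)(0.366) = -0.120408
Right-hand sides:
  c_0 = sigma^2 (1 + theta_1 psi_1 + theta_2 psi_2) = 1 * (1 + (0.654)(0.366) + (-0.015)(-0.120408)) = 1 * 1.24117 = 1.24117
  c_1 = sigma^2 (theta_1 + theta_2 psi_1) = 1 * (0.654 + (-0.015)(0.366)) = 0.64851
  c_2 = sigma^2 theta_2 = 1 * (-0.015) = -0.015
Equations for k = 0 and k = 1 (AR order 1):
  gamma(0) = phi_1 gamma(1) + c_0
  gamma(1) = phi_1 gamma(0) + c_1
Substituting the second into the first: gamma(0) (1 - phi_1^2) = c_0 + phi_1 c_1, so
  gamma(0) = (c_0 + phi_1 c_1) / (1 - phi_1^2) = (1.24117 + (-0.288)(0.64851)) / (1 - (-0.288)^2) = 1.054399 / 0.917056 = 1.149765.
  gamma(1) = phi_1 gamma(0) + c_1 = (-0.288)(1.149765) + (0.64851) = 0.317378.
For k = 2: gamma(2) = phi_1 gamma(1) + c_2
  = (-0.288)(0.317378) + (-0.015) = -0.106405.
Therefore gamma(2) = -0.1064 (to 4 decimal places).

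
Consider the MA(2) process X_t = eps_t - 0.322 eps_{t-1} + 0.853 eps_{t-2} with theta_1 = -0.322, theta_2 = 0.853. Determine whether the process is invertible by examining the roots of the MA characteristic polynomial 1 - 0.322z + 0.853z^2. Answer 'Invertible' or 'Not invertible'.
\text{Invertible}

The MA(q) characteristic polynomial is P(z) = 1 - 0.322z + 0.853z^2.
Invertibility requires all roots to lie outside the unit circle, i.e. |z| > 1 for every root.
Set 1 + (-0.322) z + (0.853) z^2 = 0, i.e. a z^2 + b z + c = 0 with a = 0.853, b = -0.322, c = 1.
Discriminant D = b^2 - 4ac = (-0.322)^2 - 4*(0.853)*1 = 0.103684 - (3.412) = -3.308316.
D < 0, so the roots are the complex-conjugate pair z = (-b +/- i sqrt(-D)) / (2a) = 0.1887 +/- 1.0662i.
For a conjugate pair |z|^2 = z * conj(z) = (product of roots) = c/a = 1/(0.853) = 1.172333, so |z| = sqrt(1.172333) = 1.0827 for both roots.
Moduli of all roots: 1.0827, 1.0827.
All moduli strictly greater than 1? Yes.
Verdict: Invertible.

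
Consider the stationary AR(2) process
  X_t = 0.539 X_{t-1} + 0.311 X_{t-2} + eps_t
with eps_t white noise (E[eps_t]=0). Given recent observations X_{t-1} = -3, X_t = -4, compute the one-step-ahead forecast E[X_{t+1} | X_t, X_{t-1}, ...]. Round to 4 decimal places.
E[X_{t+1} \mid \mathcal F_t] = -3.0890

For an AR(p) model X_t = c + sum_i phi_i X_{t-i} + eps_t, the
one-step-ahead conditional mean is
  E[X_{t+1} | X_t, ...] = c + sum_i phi_i X_{t+1-i}.
Substitute known values:
  E[X_{t+1} | ...] = (0.539) * (-4) + (0.311) * (-3)
                   = -3.0890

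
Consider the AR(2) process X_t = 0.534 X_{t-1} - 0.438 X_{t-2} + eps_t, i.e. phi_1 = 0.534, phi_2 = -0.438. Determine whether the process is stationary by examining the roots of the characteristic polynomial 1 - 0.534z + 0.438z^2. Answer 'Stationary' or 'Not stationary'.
\text{Stationary}

The AR(p) characteristic polynomial is P(z) = 1 - 0.534z + 0.438z^2.
Stationarity requires all roots to lie outside the unit circle, i.e. |z| > 1 for every root.
Set 1 + (-0.534) z + (0.438) z^2 = 0, i.e. a z^2 + b z + c = 0 with a = 0.438, b = -0.534, c = 1.
Discriminant D = b^2 - 4ac = (-0.534)^2 - 4*(0.438)*1 = 0.285156 - (1.752) = -1.466844.
D < 0, so the roots are the complex-conjugate pair z = (-b +/- i sqrt(-D)) / (2a) = 0.6096 +/- 1.3826i.
For a conjugate pair |z|^2 = z * conj(z) = (product of roots) = c/a = 1/(0.438) = 2.283105, so |z| = sqrt(2.283105) = 1.511 for both roots.
Moduli of all roots: 1.5110, 1.5110.
All moduli strictly greater than 1? Yes.
Verdict: Stationary.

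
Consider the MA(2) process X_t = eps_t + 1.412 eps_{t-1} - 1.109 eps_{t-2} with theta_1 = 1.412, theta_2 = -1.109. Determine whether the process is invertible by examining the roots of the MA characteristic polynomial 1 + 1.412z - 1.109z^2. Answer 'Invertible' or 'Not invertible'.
\text{Not invertible}

The MA(q) characteristic polynomial is P(z) = 1 + 1.412z - 1.109z^2.
Invertibility requires all roots to lie outside the unit circle, i.e. |z| > 1 for every root.
Set 1 + (1.412) z + (-1.109) z^2 = 0, i.e. a z^2 + b z + c = 0 with a = -1.109, b = 1.412, c = 1.
Discriminant D = b^2 - 4ac = (1.412)^2 - 4*(-1.109)*1 = 1.993744 - (-4.436) = 6.429744.
D >= 0, so the roots are real: z = (-b +/- sqrt(D)) / (2a) = (-1.412 +/- 2.535694) / (-2.218).
  z_1 = (-1.412 + 2.535694) / (-2.218) = -0.5066,   |z_1| = 0.5066.
  z_2 = (-1.412 - 2.535694) / (-2.218) = 1.7798,   |z_2| = 1.7798.
Moduli of all roots: 0.5066, 1.7798.
All moduli strictly greater than 1? No.
Verdict: Not invertible.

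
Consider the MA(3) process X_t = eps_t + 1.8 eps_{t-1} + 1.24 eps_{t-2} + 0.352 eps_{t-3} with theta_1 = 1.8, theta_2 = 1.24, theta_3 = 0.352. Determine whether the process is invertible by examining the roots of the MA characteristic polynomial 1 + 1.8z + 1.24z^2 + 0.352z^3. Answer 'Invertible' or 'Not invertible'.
\text{Invertible}

The MA(q) characteristic polynomial is P(z) = 1 + 1.8z + 1.24z^2 + 0.352z^3.
Invertibility requires all roots to lie outside the unit circle, i.e. |z| > 1 for every root.
Degree 3: look for a simple real root z0 first, then factor out (1 - z/z0) and solve the remaining quadratic.
Testing z0 = -1.25: P(-1.25) = 1 + (1.8)(-1.25) + (1.24)(-1.25)^2 + (0.352)(-1.25)^3
  = 1 + (-2.25) + (1.9375) + (-0.6875) = 0.  So z_0 = -1.25 is a root, |z_0| = 1.25.
Divide out the factor (1 + 0.8 z) = (1 - z/z0) (since 1/z0 = -0.8):
  P(z) = (1 + 0.8 z)(1 + (1) z + (0.44) z^2)
  [check: z-coef 1 - (-0.8) = 1.8; z^2-coef 0.44 - (-0.8)(1) = 1.24; z^3-coef -(-0.8)(0.44) = 0.352.]
Remaining roots from the quadratic factor 1 + (1) z + (0.44) z^2:
  Set 1 + (1) z + (0.44) z^2 = 0, i.e. a z^2 + b z + c = 0 with a = 0.44, b = 1, c = 1.
  Discriminant D = b^2 - 4ac = (1)^2 - 4*(0.44)*1 = 1 - (1.76) = -0.76.
  D < 0, so the roots are the complex-conjugate pair z = (-b +/- i sqrt(-D)) / (2a) = -1.1364 +/- 0.9907i.
  For a conjugate pair |z|^2 = z * conj(z) = (product of roots) = c/a = 1/(0.44) = 2.272727, so |z| = sqrt(2.272727) = 1.5076 for both roots.
Moduli of all roots: 1.2500, 1.5076, 1.5076.
All moduli strictly greater than 1? Yes.
Verdict: Invertible.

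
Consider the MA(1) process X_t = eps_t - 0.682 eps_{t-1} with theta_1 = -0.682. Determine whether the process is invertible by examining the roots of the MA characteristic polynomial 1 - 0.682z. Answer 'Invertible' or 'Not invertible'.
\text{Invertible}

The MA(q) characteristic polynomial is P(z) = 1 - 0.682z.
Invertibility requires all roots to lie outside the unit circle, i.e. |z| > 1 for every root.
This is linear in z: 1 + (-0.682) z = 0  =>  z = -1/(-0.682) = 1.466276,  |z| = 1.466276.
Moduli of all roots: 1.4663.
All moduli strictly greater than 1? Yes.
Verdict: Invertible.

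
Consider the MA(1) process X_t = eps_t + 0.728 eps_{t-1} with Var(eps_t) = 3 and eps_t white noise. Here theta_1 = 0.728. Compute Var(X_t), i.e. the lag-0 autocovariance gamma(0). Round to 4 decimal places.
\gamma(0) = 4.5900

For an MA(q) process X_t = eps_t + sum_i theta_i eps_{t-i} with
Var(eps_t) = sigma^2, the variance is
  gamma(0) = sigma^2 * (1 + sum_i theta_i^2).
  sum_i theta_i^2 = (0.728)^2 = 0.529984.
  gamma(0) = 3 * (1 + 0.529984) = 3 * 1.529984 = 4.589952, which rounds to 4.5900.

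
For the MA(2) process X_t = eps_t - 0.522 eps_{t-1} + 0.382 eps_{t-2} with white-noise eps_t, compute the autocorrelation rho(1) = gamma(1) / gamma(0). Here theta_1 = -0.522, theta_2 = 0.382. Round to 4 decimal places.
\rho(1) = -0.5086

For an MA(q) process with theta_0 = 1, the autocovariance is
  gamma(k) = sigma^2 * sum_{i=0..q-k} theta_i * theta_{i+k},
and rho(k) = gamma(k) / gamma(0). Sigma^2 cancels.
  numerator   = (1)*(-0.522) + (-0.522)*(0.382) = -0.721404.
  denominator = (1)^2 + (-0.522)^2 + (0.382)^2 = 1.418408.
  rho(1) = -0.721404 / 1.418408 = -0.5086.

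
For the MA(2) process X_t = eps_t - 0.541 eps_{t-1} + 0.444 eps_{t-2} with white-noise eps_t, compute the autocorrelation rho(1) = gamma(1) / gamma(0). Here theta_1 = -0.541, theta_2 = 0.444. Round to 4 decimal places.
\rho(1) = -0.5244

For an MA(q) process with theta_0 = 1, the autocovariance is
  gamma(k) = sigma^2 * sum_{i=0..q-k} theta_i * theta_{i+k},
and rho(k) = gamma(k) / gamma(0). Sigma^2 cancels.
  numerator   = (1)*(-0.541) + (-0.541)*(0.444) = -0.781204.
  denominator = (1)^2 + (-0.541)^2 + (0.444)^2 = 1.489817.
  rho(1) = -0.781204 / 1.489817 = -0.5244.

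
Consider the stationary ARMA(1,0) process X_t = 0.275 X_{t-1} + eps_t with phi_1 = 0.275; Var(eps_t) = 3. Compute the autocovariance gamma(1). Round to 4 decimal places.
\gamma(1) = 0.8925

Multiply the model equation by X_{t-k} and take expectations. With theta_0 = psi_0 = 1 and psi_j the MA(infinity) weights, this gives
  gamma(k) - sum_i phi_i gamma(k-i) = c_k,
  c_k = sigma^2 * sum_{j=k..q} theta_j psi_{j-k}   (c_k = 0 for k > q),
using gamma(-m) = gamma(m).
Pure AR (q = 0): c_0 = sigma^2 = 3, c_k = 0 for k >= 1.
Equations for k = 0 and k = 1 (AR order 1):
  gamma(0) = phi_1 gamma(1) + c_0
  gamma(1) = phi_1 gamma(0) + c_1
Substituting the second into the first: gamma(0) (1 - phi_1^2) = c_0 + phi_1 c_1, so
  gamma(0) = c_0 / (1 - phi_1^2) = 3 / (1 - (0.275)^2) = 3 / 0.924375 = 3.245436.
  gamma(1) = phi_1 gamma(0) = (0.275)(3.245436) = 0.892495.
Therefore gamma(1) = 0.8925 (to 4 decimal places).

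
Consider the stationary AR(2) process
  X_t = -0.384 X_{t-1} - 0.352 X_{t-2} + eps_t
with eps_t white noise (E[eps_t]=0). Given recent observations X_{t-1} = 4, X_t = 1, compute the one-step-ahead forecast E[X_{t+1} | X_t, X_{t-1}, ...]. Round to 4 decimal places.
E[X_{t+1} \mid \mathcal F_t] = -1.7920

For an AR(p) model X_t = c + sum_i phi_i X_{t-i} + eps_t, the
one-step-ahead conditional mean is
  E[X_{t+1} | X_t, ...] = c + sum_i phi_i X_{t+1-i}.
Substitute known values:
  E[X_{t+1} | ...] = (-0.384) * (1) + (-0.352) * (4)
                   = -1.7920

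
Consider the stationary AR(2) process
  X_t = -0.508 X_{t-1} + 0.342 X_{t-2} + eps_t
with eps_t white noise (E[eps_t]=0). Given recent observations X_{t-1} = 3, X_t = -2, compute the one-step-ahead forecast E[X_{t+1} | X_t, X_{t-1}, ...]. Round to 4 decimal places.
E[X_{t+1} \mid \mathcal F_t] = 2.0420

For an AR(p) model X_t = c + sum_i phi_i X_{t-i} + eps_t, the
one-step-ahead conditional mean is
  E[X_{t+1} | X_t, ...] = c + sum_i phi_i X_{t+1-i}.
Substitute known values:
  E[X_{t+1} | ...] = (-0.508) * (-2) + (0.342) * (3)
                   = 2.0420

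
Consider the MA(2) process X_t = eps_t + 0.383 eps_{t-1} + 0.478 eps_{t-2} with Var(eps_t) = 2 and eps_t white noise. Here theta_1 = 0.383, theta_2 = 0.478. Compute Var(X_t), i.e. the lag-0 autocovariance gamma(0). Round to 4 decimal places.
\gamma(0) = 2.7503

For an MA(q) process X_t = eps_t + sum_i theta_i eps_{t-i} with
Var(eps_t) = sigma^2, the variance is
  gamma(0) = sigma^2 * (1 + sum_i theta_i^2).
  sum_i theta_i^2 = (0.383)^2 + (0.478)^2 = 0.146689 + 0.228484 = 0.375173.
  gamma(0) = 2 * (1 + 0.375173) = 2 * 1.375173 = 2.750346, which rounds to 2.7503.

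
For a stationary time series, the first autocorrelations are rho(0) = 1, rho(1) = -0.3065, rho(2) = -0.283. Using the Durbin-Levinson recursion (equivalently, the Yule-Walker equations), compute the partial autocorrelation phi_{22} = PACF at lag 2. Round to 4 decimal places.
\phi_{22} = -0.4160

The PACF at lag k is phi_{kk}, the last component of the solution
to the Yule-Walker system G_k phi = r_k where
  (G_k)_{ij} = rho(|i - j|), (r_k)_i = rho(i), i,j = 1..k.
Equivalently, Durbin-Levinson gives phi_{kk} iteratively:
  phi_{11} = rho(1)
  phi_{kk} = [rho(k) - sum_{j=1..k-1} phi_{k-1,j} rho(k-j)]
            / [1 - sum_{j=1..k-1} phi_{k-1,j} rho(j)],
  phi_{k,j} = phi_{k-1,j} - phi_{kk} phi_{k-1,k-j},  j = 1..k-1.
Step k = 1:
  phi_11 = rho(1) = -0.3065.
Step k = 2:
  phi_22 = [rho(2) - phi_11 rho(1)] / [1 - phi_11 rho(1)] = [-0.283 - (-0.3065)(-0.3065)] / [1 - (-0.3065)(-0.3065)]
         = -0.37694225 / 0.90605775 = -0.416.
Therefore phi_{22} = -0.4160.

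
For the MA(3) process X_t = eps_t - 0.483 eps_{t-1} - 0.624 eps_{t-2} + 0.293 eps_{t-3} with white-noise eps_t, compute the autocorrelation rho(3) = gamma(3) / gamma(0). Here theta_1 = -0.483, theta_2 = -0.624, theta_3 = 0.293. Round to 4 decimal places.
\rho(3) = 0.1715

For an MA(q) process with theta_0 = 1, the autocovariance is
  gamma(k) = sigma^2 * sum_{i=0..q-k} theta_i * theta_{i+k},
and rho(k) = gamma(k) / gamma(0). Sigma^2 cancels.
  numerator   = (1)*(0.293) = 0.293.
  denominator = (1)^2 + (-0.483)^2 + (-0.624)^2 + (0.293)^2 = 1.708514.
  rho(3) = 0.293 / 1.708514 = 0.1715.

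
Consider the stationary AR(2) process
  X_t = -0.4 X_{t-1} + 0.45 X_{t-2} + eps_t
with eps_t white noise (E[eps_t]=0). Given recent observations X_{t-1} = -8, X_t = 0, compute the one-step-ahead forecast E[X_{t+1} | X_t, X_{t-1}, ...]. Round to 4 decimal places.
E[X_{t+1} \mid \mathcal F_t] = -3.6000

For an AR(p) model X_t = c + sum_i phi_i X_{t-i} + eps_t, the
one-step-ahead conditional mean is
  E[X_{t+1} | X_t, ...] = c + sum_i phi_i X_{t+1-i}.
Substitute known values:
  E[X_{t+1} | ...] = (-0.4) * (0) + (0.45) * (-8)
                   = -3.6000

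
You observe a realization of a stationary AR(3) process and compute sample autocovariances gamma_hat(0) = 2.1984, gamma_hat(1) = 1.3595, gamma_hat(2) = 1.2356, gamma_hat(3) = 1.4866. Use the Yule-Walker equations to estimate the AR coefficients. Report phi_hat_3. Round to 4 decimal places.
\hat\phi_{3} = 0.4420

The Yule-Walker equations for an AR(p) process read, in matrix form,
  Gamma_p phi = r_p,   with   (Gamma_p)_{ij} = gamma(|i - j|),
                       (r_p)_i = gamma(i),   i,j = 1..p.
Substitute the sample gammas (Toeplitz matrix and right-hand side of size 3):
  Gamma_p = [[2.1984, 1.3595, 1.2356], [1.3595, 2.1984, 1.3595], [1.2356, 1.3595, 2.1984]]
  r_p     = [1.3595, 1.2356, 1.4866]
Written out (R1..R3):
  (R1) 2.1984 phi_1 + 1.3595 phi_2 + 1.2356 phi_3 = 1.3595
  (R2) 1.3595 phi_1 + 2.1984 phi_2 + 1.3595 phi_3 = 1.2356
  (R3) 1.2356 phi_1 + 1.3595 phi_2 + 2.1984 phi_3 = 1.4866
Gaussian elimination:
  R2 <- R2 - (1.3595/2.1984) R1 = R2 - (0.618404) R1:  1.357679 phi_2 + 0.5954 phi_3 = 0.394879
  R3 <- R3 - (1.2356/2.1984) R1 = R3 - (0.562045) R1:  0.5954 phi_2 + 1.503937 phi_3 = 0.7225
  R3 <- R3 - (0.5954/1.357679) R2 = R3 - (0.438542) R2:  1.242829 phi_3 = 0.549328
Back-substitution:
  phi_hat_3 = 0.549328 / 1.242829 = 0.441998
  phi_hat_2 = (0.394879 - (0.5954)(0.441998)) / 1.357679 = 0.097014
  phi_hat_1 = (1.3595 - (1.3595)(0.097014) - (1.2356)(0.441998)) / 2.1984 = 0.309988
So phi_hat = [0.3100, 0.0970, 0.4420].
Therefore phi_hat_3 = 0.4420.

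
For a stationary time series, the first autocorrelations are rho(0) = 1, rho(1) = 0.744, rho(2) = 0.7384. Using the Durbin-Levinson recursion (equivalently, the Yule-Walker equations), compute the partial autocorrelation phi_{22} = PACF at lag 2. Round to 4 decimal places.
\phi_{22} = 0.4141

The PACF at lag k is phi_{kk}, the last component of the solution
to the Yule-Walker system G_k phi = r_k where
  (G_k)_{ij} = rho(|i - j|), (r_k)_i = rho(i), i,j = 1..k.
Equivalently, Durbin-Levinson gives phi_{kk} iteratively:
  phi_{11} = rho(1)
  phi_{kk} = [rho(k) - sum_{j=1..k-1} phi_{k-1,j} rho(k-j)]
            / [1 - sum_{j=1..k-1} phi_{k-1,j} rho(j)],
  phi_{k,j} = phi_{k-1,j} - phi_{kk} phi_{k-1,k-j},  j = 1..k-1.
Step k = 1:
  phi_11 = rho(1) = 0.744.
Step k = 2:
  phi_22 = [rho(2) - phi_11 rho(1)] / [1 - phi_11 rho(1)] = [0.7384 - (0.744)(0.744)] / [1 - (0.744)(0.744)]
         = 0.184864 / 0.446464 = 0.4141.
Therefore phi_{22} = 0.4141.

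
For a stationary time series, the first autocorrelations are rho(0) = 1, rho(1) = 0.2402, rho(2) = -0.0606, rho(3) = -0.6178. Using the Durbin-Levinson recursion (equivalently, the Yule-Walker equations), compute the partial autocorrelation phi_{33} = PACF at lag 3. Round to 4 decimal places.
\phi_{33} = -0.6159

The PACF at lag k is phi_{kk}, the last component of the solution
to the Yule-Walker system G_k phi = r_k where
  (G_k)_{ij} = rho(|i - j|), (r_k)_i = rho(i), i,j = 1..k.
Equivalently, Durbin-Levinson gives phi_{kk} iteratively:
  phi_{11} = rho(1)
  phi_{kk} = [rho(k) - sum_{j=1..k-1} phi_{k-1,j} rho(k-j)]
            / [1 - sum_{j=1..k-1} phi_{k-1,j} rho(j)],
  phi_{k,j} = phi_{k-1,j} - phi_{kk} phi_{k-1,k-j},  j = 1..k-1.
Step k = 1:
  phi_11 = rho(1) = 0.2402.
Step k = 2:
  phi_22 = [rho(2) - phi_11 rho(1)] / [1 - phi_11 rho(1)] = [-0.0606 - (0.2402)(0.2402)] / [1 - (0.2402)(0.2402)]
         = -0.11829604 / 0.94230396 = -0.125539.
  Update: phi_21 = phi_11 - phi_22 phi_11 = 0.2402 - (-0.125539)(0.2402) = 0.270355.
Step k = 3:
  phi_33 = [rho(3) - phi_21 rho(2) - phi_22 rho(1)] / [1 - phi_21 rho(1) - phi_22 rho(2)]
    numerator   = -0.6178 - (0.270355)(-0.0606) - (-0.125539)(0.2402) = -0.57126201
    denominator = 1 - (0.270355)(0.2402) - (-0.125539)(-0.0606) = 0.92745318
  phi_33 = -0.57126201 / 0.92745318 = -0.6159.
Therefore phi_{33} = -0.6159.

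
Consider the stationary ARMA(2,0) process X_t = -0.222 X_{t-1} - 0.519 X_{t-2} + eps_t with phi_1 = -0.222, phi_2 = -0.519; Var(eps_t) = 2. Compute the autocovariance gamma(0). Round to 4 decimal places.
\gamma(0) = 2.7971

Multiply the model equation by X_{t-k} and take expectations. With theta_0 = psi_0 = 1 and psi_j the MA(infinity) weights, this gives
  gamma(k) - sum_i phi_i gamma(k-i) = c_k,
  c_k = sigma^2 * sum_{j=k..q} theta_j psi_{j-k}   (c_k = 0 for k > q),
using gamma(-m) = gamma(m).
Pure AR (q = 0): c_0 = sigma^2 = 2, c_k = 0 for k >= 1.
Equations for k = 0, 1, 2 (AR order 2, c_2 = 0):
  (E0) gamma(0) = phi_1 gamma(1) + phi_2 gamma(2) + c_0
  (E1) gamma(1) = phi_1 gamma(0) + phi_2 gamma(1) + c_1
  (E2) gamma(2) = phi_1 gamma(1) + phi_2 gamma(0)
From (E1): gamma(1) = A gamma(0) + B with
  A = phi_1 / (1 - phi_2) = -0.222 / 1.519 = -0.146149,   B = c_1 / (1 - phi_2) = 0 / 1.519 = 0.
Insert (E2) into (E0): gamma(0) (1 - phi_2^2) = phi_1 (1 + phi_2) gamma(1) + c_0.
  phi_1 (1 + phi_2) = (-0.222)(0.481) = -0.106782,   1 - phi_2^2 = 0.730639.
Replace gamma(1) by A gamma(0) + B and collect gamma(0):
  gamma(0) [0.730639 - (-0.106782)(-0.146149)] = c_0 = 2
  gamma(0) * 0.715033 = 2
  gamma(0) = 2 / 0.715033 = 2.797074.
Therefore gamma(0) = 2.7971 (to 4 decimal places).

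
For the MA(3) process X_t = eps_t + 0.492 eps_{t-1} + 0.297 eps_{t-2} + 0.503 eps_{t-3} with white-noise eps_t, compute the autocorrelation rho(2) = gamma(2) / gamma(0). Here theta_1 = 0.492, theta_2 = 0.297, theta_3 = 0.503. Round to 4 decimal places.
\rho(2) = 0.3439

For an MA(q) process with theta_0 = 1, the autocovariance is
  gamma(k) = sigma^2 * sum_{i=0..q-k} theta_i * theta_{i+k},
and rho(k) = gamma(k) / gamma(0). Sigma^2 cancels.
  numerator   = (1)*(0.297) + (0.492)*(0.503) = 0.544476.
  denominator = (1)^2 + (0.492)^2 + (0.297)^2 + (0.503)^2 = 1.583282.
  rho(2) = 0.544476 / 1.583282 = 0.3439.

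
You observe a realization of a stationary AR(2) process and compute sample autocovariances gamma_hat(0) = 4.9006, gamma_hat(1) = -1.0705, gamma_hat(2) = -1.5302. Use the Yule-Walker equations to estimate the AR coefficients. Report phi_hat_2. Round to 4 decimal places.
\hat\phi_{2} = -0.3780

The Yule-Walker equations for an AR(p) process read, in matrix form,
  Gamma_p phi = r_p,   with   (Gamma_p)_{ij} = gamma(|i - j|),
                       (r_p)_i = gamma(i),   i,j = 1..p.
Substitute the sample gammas (Toeplitz matrix and right-hand side of size 2):
  Gamma_p = [[4.9006, -1.0705], [-1.0705, 4.9006]]
  r_p     = [-1.0705, -1.5302]
Written out:
  4.9006 phi_1 - 1.0705 phi_2 = -1.0705
  -1.0705 phi_1 + 4.9006 phi_2 = -1.5302
Solve by Cramer's rule:
  det = gamma(0)^2 - gamma(1)^2 = (4.9006)^2 - (-1.0705)^2 = 24.01588036 - 1.14597025 = 22.86991011
  phi_hat_1 = [gamma(1) gamma(0) - gamma(1) gamma(2)] / det = [(-1.0705)(4.9006) - (-1.0705)(-1.5302)] / 22.86991011 = -6.8841714 / 22.86991011 = -0.301
  phi_hat_2 = [gamma(0) gamma(2) - gamma(1)^2] / det = [(4.9006)(-1.5302) - (-1.0705)^2] / 22.86991011 = -8.64486837 / 22.86991011 = -0.378
So phi_hat = [-0.3010, -0.3780].
Therefore phi_hat_2 = -0.3780.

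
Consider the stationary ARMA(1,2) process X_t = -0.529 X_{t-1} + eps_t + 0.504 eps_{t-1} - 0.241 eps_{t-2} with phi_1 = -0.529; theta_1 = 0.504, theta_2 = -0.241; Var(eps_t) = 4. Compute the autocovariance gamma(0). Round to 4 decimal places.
\gamma(0) = 4.2907

Multiply the model equation by X_{t-k} and take expectations. With theta_0 = psi_0 = 1 and psi_j the MA(infinity) weights, this gives
  gamma(k) - sum_i phi_i gamma(k-i) = c_k,
  c_k = sigma^2 * sum_{j=k..q} theta_j psi_{j-k}   (c_k = 0 for k > q),
using gamma(-m) = gamma(m).
psi-weights needed (psi_j = theta_j + sum_i phi_i psi_{j-i}):
  psi_1 = theta_1 + phi_1 = 0.504 + (-0.529) = -0.025
  psi_2 = theta_2 + phi_1 psi_1 = -0.241 + (-0.529)(-0.025) = -0.227775
Right-hand sides:
  c_0 = sigma^2 (1 + theta_1 psi_1 + theta_2 psi_2) = 4 * (1 + (0.504)(-0.025) + (-0.241)(-0.227775)) = 4 * 1.042294 = 4.169175
  c_1 = sigma^2 (theta_1 + theta_2 psi_1) = 4 * (0.504 + (-0.241)(-0.025)) = 2.0401
  c_2 = sigma^2 theta_2 = 4 * (-0.241) = -0.964
Equations for k = 0 and k = 1 (AR order 1):
  gamma(0) = phi_1 gamma(1) + c_0
  gamma(1) = phi_1 gamma(0) + c_1
Substituting the second into the first: gamma(0) (1 - phi_1^2) = c_0 + phi_1 c_1, so
  gamma(0) = (c_0 + phi_1 c_1) / (1 - phi_1^2) = (4.169175 + (-0.529)(2.0401)) / (1 - (-0.529)^2) = 3.089962 / 0.720159 = 4.290667.
Therefore gamma(0) = 4.2907 (to 4 decimal places).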